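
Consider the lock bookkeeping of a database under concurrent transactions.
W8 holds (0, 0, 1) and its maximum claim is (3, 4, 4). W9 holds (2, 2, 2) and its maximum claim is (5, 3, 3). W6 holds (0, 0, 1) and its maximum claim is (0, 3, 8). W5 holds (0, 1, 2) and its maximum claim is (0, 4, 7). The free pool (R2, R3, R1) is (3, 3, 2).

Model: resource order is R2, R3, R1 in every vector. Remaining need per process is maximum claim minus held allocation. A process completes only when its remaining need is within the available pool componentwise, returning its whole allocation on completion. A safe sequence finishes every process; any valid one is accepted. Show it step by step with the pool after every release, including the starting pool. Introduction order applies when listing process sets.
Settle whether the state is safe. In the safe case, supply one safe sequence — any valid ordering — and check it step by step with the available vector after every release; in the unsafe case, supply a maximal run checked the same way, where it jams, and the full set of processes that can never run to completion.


SAFE. One safe sequence: W9, W8, W5, W6.
Key observation: the order's first zero-slack moment is W9 ((3, 1, 1) needed, (3, 3, 2) free — a requested resource with nothing to spare).
Walking it through:
  pool = (3, 3, 2)
  W9: need (3, 1, 1) fits (3, 3, 2); releases (2, 2, 2), pool now (5, 5, 4)
  W8: need (3, 4, 3) fits (5, 5, 4); releases (0, 0, 1), pool now (5, 5, 5)
  W5: need (0, 3, 5) fits (5, 5, 5); releases (0, 1, 2), pool now (5, 6, 7)
  W6: need (0, 3, 7) fits (5, 6, 7); releases (0, 0, 1), pool now (5, 6, 8)


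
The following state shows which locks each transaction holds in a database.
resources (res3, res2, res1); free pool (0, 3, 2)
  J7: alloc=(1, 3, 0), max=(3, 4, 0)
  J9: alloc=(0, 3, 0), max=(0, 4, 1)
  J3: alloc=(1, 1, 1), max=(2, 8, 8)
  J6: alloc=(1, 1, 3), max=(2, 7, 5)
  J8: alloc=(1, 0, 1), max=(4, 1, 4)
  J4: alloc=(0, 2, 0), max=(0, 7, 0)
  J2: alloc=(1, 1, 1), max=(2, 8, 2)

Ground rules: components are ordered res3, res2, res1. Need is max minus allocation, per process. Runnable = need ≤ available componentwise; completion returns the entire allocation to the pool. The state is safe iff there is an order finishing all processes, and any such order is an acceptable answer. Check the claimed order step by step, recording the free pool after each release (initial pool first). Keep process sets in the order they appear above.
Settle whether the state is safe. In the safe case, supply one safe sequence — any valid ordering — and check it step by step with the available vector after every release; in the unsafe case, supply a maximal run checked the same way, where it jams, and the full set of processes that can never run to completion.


UNSAFE.
Key observation: once J9, J4 finish, the pool peaks at (0, 8, 2) — and every remaining process still needs more res3 than that.
A maximal execution: J9, J4 — then nothing else fits. Walking it through:
  pool = (0, 3, 2)
  run J9 (needs (0, 1, 1), free (0, 3, 2)); after release of (0, 3, 0) the pool is (0, 6, 2)
  run J4 (needs (0, 5, 0), free (0, 6, 2)); after release of (0, 2, 0) the pool is (0, 8, 2)
  blocked: J7 wants (2, 1, 0), pool (0, 8, 2) — not enough res3
  blocked: J3 wants (1, 7, 7), pool (0, 8, 2) — not enough res3 and res1
  blocked: J6 wants (1, 6, 2), pool (0, 8, 2) — not enough res3
  blocked: J8 wants (3, 1, 3), pool (0, 8, 2) — not enough res3 and res1
  blocked: J2 wants (1, 7, 1), pool (0, 8, 2) — not enough res3
Processes that can never finish: J7, J3, J6, J8 and J2.


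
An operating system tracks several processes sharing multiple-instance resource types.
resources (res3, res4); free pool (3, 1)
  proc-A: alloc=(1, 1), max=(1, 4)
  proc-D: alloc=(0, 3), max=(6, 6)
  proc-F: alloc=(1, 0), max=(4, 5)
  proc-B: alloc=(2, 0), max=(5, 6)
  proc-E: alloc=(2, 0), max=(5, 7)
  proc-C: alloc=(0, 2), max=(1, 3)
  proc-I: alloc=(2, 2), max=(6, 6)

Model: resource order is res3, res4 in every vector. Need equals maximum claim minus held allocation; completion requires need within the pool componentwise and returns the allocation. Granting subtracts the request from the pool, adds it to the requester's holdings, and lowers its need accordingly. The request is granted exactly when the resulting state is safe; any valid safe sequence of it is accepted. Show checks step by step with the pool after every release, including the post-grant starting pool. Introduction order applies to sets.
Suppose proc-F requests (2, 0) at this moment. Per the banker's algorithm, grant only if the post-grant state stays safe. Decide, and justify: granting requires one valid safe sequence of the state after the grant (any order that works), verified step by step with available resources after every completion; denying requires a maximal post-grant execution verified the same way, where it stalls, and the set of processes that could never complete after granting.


DENY. Granting would leave the state unsafe.
Key observation: after proc-C, proc-A the pool peaks at (2, 4), and each blocked process is short somewhere: proc-D on res3; proc-F on res4; proc-B on res3, res4; proc-E on res3, res4; proc-I on res3.
Pretend the grant happened; the run proc-C, proc-A goes as far as possible. Step-by-step check:
  pool = (1, 1)
  proc-C needs (1, 1) <= (1, 1) -> finishes; pool += (0, 2) = (1, 3)
  proc-A needs (0, 3) <= (1, 3) -> finishes; pool += (1, 1) = (2, 4)
  blocked: proc-D wants (6, 3), pool (2, 4) — not enough res3
  blocked: proc-F wants (1, 5), pool (2, 4) — not enough res4
  blocked: proc-B wants (3, 6), pool (2, 4) — not enough res3 and res4
  blocked: proc-E wants (3, 7), pool (2, 4) — not enough res3 and res4
  blocked: proc-I wants (4, 4), pool (2, 4) — not enough res3
Had the request been granted, proc-D, proc-F, proc-B, proc-E and proc-I could never finish.


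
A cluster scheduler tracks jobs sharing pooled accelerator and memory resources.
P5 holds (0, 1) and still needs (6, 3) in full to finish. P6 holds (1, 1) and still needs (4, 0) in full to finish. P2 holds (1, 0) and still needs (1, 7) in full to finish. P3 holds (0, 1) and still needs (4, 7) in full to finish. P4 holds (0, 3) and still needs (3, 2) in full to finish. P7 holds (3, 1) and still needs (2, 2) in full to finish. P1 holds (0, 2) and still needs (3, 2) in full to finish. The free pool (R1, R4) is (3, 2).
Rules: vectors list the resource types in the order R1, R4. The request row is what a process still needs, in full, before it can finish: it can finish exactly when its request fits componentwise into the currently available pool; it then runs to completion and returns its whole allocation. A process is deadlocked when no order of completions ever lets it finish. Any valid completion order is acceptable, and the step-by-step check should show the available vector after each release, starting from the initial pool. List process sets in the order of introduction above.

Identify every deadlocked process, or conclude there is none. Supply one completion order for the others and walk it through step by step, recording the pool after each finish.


Nothing here is deadlocked.
Key observation: there is always a runnable process — P4 first — so the state unwinds completely.
The rest can finish in the order P4, P7, P6, P3, P2, P5, P1. Step-by-step check:
  pool = (3, 2)
  P4: need (3, 2) fits (3, 2); releases (0, 3), pool now (3, 5)
  P7: need (2, 2) fits (3, 5); releases (3, 1), pool now (6, 6)
  P6: need (4, 0) fits (6, 6); releases (1, 1), pool now (7, 7)
  P3: need (4, 7) fits (7, 7); releases (0, 1), pool now (7, 8)
  P2: need (1, 7) fits (7, 8); releases (1, 0), pool now (8, 8)
  P5: need (6, 3) fits (8, 8); releases (0, 1), pool now (8, 9)
  P1: need (3, 2) fits (8, 9); releases (0, 2), pool now (8, 11)


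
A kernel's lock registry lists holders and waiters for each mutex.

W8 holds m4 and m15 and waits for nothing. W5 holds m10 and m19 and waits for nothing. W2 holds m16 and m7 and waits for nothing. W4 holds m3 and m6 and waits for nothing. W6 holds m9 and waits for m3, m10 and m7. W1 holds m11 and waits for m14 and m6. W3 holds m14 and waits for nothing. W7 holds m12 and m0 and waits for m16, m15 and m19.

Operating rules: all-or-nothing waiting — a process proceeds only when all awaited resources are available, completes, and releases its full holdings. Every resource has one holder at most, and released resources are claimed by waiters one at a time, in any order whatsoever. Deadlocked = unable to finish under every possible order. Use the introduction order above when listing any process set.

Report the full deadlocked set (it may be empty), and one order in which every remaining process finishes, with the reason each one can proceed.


The deadlocked set is empty.
Key observation: no waiting chain loops back on itself — every chain ends at a process that waits on nothing, so everyone eventually runs.
The rest can finish in the order W8, W2, W5, W3, W4, W7, W6, W1.
Step-by-step check:
  W8: no waits; runs immediately, freeing m4 and m15
  W2: no waits; runs immediately, freeing m16 and m7
  W5: no waits; runs immediately, freeing m10 and m19
  W3: no waits; runs immediately, freeing m14
  W4: no waits; runs immediately, freeing m3 and m6
  W7: everything it awaited (m16, m15 and m19) is free; runs, freeing m12 and m0
  W6: everything it awaited (m3, m10 and m7) is free; runs, freeing m9
  W1: everything it awaited (m14 and m6) is free; runs, freeing m11


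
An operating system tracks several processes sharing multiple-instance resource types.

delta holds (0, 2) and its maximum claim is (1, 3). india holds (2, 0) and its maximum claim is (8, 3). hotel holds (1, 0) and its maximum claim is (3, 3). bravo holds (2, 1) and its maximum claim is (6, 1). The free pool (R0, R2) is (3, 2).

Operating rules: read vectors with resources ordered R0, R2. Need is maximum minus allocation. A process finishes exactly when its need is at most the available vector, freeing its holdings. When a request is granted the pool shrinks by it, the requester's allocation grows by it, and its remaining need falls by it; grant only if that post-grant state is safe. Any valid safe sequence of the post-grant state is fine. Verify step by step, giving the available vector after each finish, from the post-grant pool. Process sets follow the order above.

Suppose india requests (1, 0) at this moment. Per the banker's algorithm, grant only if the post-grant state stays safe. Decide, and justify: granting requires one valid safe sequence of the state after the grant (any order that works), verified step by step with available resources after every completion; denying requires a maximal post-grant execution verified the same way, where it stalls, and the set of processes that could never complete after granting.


DENY — the pretend-granted state is unsafe.
Key observation: the wall is R0: completing delta, hotel brings the pool only to (3, 4), and all the rest need more.
On the post-grant state, delta, hotel is a maximal run — nothing extends it. Step-by-step check:
  pool = (2, 2)
  delta needs (1, 1) <= (2, 2) -> finishes; pool += (0, 2) = (2, 4)
  hotel needs (2, 3) <= (2, 4) -> finishes; pool += (1, 0) = (3, 4)
  blocked: india wants (5, 3), pool (3, 4) — not enough R0
  blocked: bravo wants (4, 0), pool (3, 4) — not enough R0
Processes that could never finish after the grant: india and bravo.


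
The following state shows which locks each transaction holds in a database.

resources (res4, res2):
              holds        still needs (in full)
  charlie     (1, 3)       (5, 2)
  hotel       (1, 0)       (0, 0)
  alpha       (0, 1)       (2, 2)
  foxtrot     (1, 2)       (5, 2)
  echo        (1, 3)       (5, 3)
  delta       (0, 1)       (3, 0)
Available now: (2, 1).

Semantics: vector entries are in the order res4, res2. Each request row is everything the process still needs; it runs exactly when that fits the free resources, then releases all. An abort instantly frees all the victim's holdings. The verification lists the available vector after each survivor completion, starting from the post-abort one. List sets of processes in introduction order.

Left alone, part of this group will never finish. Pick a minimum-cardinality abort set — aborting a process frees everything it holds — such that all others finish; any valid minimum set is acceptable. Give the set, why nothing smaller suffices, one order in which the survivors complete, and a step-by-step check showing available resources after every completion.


The answer: abort charlie and echo.
Key observation: foxtrot could never have finished before the abort; with (2, 6) returned by charlie and echo, it fits at step 4.
Why nothing smaller works — every single abort fails: charlie alone leaves foxtrot blocked (short on res4); hotel alone leaves charlie blocked (short on res4); alpha alone leaves charlie blocked (short on res4); foxtrot alone leaves charlie blocked (short on res4); echo alone leaves charlie blocked (short on res4); delta alone leaves charlie blocked (short on res4).
Survivors finish in the order: hotel, alpha, delta, foxtrot. Check, step by step (pool after the aborts first):
  pool = (4, 7)
  hotel needs (0, 0) <= (4, 7) -> finishes; pool += (1, 0) = (5, 7)
  alpha needs (2, 2) <= (5, 7) -> finishes; pool += (0, 1) = (5, 8)
  delta needs (3, 0) <= (5, 8) -> finishes; pool += (0, 1) = (5, 9)
  foxtrot needs (5, 2) <= (5, 9) -> finishes; pool += (1, 2) = (6, 11)


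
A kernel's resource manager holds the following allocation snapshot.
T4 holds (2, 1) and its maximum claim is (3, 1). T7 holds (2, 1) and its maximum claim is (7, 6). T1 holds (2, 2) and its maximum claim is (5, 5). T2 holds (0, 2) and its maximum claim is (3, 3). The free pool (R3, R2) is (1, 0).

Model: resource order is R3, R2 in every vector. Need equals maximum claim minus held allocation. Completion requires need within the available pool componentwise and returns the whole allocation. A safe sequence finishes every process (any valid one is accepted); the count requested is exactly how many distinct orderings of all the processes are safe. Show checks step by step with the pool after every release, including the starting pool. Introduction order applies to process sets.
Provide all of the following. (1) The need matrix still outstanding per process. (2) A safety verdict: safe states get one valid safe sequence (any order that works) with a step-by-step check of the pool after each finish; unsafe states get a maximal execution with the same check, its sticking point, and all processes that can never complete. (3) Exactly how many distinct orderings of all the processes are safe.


(1) Remaining need (order R3, R2):
  T4: (1, 0)
  T7: (5, 5)
  T1: (3, 3)
  T2: (3, 1)
(2) SAFE. One safe sequence: T4, T2, T1, T7.
Key observation: T4 marks the first exact bind of the order: its need (1, 0) fits the free (1, 0) with zero slack on a requested resource.
Check, step by step:
  pool = (1, 0)
  run T4 (needs (1, 0), free (1, 0)); after release of (2, 1) the pool is (3, 1)
  run T2 (needs (3, 1), free (3, 1)); after release of (0, 2) the pool is (3, 3)
  run T1 (needs (3, 3), free (3, 3)); after release of (2, 2) the pool is (5, 5)
  run T7 (needs (5, 5), free (5, 5)); after release of (2, 1) the pool is (7, 6)
(3) Exactly 1 of the possible complete orderings is a safe sequence.


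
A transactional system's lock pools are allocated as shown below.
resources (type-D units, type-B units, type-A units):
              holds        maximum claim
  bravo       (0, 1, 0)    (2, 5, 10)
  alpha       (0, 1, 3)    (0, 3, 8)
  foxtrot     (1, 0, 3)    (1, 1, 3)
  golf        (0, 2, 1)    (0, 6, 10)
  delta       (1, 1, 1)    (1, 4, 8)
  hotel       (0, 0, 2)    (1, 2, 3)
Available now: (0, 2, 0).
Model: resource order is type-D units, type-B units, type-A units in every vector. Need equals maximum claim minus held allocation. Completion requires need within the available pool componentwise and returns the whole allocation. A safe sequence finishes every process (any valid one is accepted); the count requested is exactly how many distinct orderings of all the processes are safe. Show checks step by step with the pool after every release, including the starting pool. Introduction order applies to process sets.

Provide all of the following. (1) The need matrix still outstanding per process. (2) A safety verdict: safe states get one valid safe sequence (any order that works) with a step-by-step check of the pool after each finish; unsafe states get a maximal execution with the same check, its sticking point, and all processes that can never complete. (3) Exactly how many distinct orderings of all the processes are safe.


(1) Need matrix, components ordered type-D units, type-B units, type-A units:
  bravo: (2, 4, 10)
  alpha: (0, 2, 5)
  foxtrot: (0, 1, 0)
  golf: (0, 4, 9)
  delta: (0, 3, 7)
  hotel: (1, 2, 1)
(2) SAFE. One safe sequence: foxtrot, hotel, alpha, delta, golf, bravo.
Key observation: hotel is the earliest step where a requested resource binds exactly: need (1, 2, 1), pool (1, 2, 3) at its turn.
Walking it through:
  pool = (0, 2, 0)
  run foxtrot (needs (0, 1, 0), free (0, 2, 0)); after release of (1, 0, 3) the pool is (1, 2, 3)
  run hotel (needs (1, 2, 1), free (1, 2, 3)); after release of (0, 0, 2) the pool is (1, 2, 5)
  run alpha (needs (0, 2, 5), free (1, 2, 5)); after release of (0, 1, 3) the pool is (1, 3, 8)
  run delta (needs (0, 3, 7), free (1, 3, 8)); after release of (1, 1, 1) the pool is (2, 4, 9)
  run golf (needs (0, 4, 9), free (2, 4, 9)); after release of (0, 2, 1) the pool is (2, 6, 10)
  run bravo (needs (2, 4, 10), free (2, 6, 10)); after release of (0, 1, 0) the pool is (2, 7, 10)
(3) Exactly 1 of the possible complete orderings is a safe sequence.


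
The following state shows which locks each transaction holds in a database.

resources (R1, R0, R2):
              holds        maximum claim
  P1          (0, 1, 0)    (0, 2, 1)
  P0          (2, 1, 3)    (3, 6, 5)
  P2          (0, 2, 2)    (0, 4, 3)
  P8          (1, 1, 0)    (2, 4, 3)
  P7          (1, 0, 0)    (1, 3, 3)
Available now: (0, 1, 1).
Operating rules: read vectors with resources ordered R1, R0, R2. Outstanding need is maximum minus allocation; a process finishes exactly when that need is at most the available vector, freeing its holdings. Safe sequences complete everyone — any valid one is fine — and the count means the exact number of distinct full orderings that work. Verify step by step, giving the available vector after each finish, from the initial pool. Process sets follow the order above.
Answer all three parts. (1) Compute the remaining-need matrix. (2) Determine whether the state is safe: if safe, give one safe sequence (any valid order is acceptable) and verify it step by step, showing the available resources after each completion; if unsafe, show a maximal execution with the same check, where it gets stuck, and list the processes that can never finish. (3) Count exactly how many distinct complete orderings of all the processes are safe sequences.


(1) Need matrix, components ordered R1, R0, R2:
  P1: (0, 1, 1)
  P0: (1, 5, 2)
  P2: (0, 2, 1)
  P8: (1, 3, 3)
  P7: (0, 3, 3)
(2) SAFE — a valid safe sequence is P1, P2, P7, P8, P0.
Key observation: the order's first zero-slack moment is P1 ((0, 1, 1) needed, (0, 1, 1) free — a requested resource with nothing to spare).
Verifying each step:
  pool = (0, 1, 1)
  P1: need (0, 1, 1) fits (0, 1, 1); releases (0, 1, 0), pool now (0, 2, 1)
  P2: need (0, 2, 1) fits (0, 2, 1); releases (0, 2, 2), pool now (0, 4, 3)
  P7: need (0, 3, 3) fits (0, 4, 3); releases (1, 0, 0), pool now (1, 4, 3)
  P8: need (1, 3, 3) fits (1, 4, 3); releases (1, 1, 0), pool now (2, 5, 3)
  P0: need (1, 5, 2) fits (2, 5, 3); releases (2, 1, 3), pool now (4, 6, 6)
(3) The exact count: 1 of the possible complete orderings is a safe sequence.


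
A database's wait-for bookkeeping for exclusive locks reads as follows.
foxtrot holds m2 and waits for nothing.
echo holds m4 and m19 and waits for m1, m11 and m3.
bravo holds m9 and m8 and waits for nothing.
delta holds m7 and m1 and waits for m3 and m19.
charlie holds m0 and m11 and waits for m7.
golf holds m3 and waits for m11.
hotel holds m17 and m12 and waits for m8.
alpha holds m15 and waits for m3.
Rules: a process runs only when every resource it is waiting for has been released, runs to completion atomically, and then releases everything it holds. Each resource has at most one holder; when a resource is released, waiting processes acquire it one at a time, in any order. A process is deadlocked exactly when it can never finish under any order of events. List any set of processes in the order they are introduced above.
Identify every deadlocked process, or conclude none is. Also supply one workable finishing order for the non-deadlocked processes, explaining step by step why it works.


Deadlocked: echo, delta, charlie, golf and alpha.
Key observation: the waits loop around echo -> delta -> echo with no way out; charlie and golf are caught in further circular waits and alpha waits into the deadlock from upstream.
The rest can finish in the order bravo, hotel, foxtrot.
Check, step by step:
  bravo waits on nothing -> runs at once and releases m9 and m8
  hotel: everything it awaited (m8) is free; runs, freeing m17 and m12
  foxtrot waits on nothing -> runs at once and releases m2


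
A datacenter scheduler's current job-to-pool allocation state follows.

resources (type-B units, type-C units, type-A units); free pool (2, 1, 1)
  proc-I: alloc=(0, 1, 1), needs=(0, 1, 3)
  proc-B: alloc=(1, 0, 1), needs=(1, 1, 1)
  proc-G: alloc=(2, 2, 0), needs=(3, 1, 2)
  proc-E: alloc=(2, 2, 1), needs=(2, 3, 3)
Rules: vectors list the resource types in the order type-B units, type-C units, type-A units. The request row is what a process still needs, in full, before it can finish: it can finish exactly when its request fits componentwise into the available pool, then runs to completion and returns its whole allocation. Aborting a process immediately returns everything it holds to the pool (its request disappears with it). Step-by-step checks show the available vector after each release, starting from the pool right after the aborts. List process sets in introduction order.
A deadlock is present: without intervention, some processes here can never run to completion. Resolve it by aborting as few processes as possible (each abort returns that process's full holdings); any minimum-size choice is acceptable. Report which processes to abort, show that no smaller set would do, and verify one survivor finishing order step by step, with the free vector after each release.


Abort proc-I.
Key observation: proc-E could never have finished before the abort; with (0, 1, 1) returned by proc-I, it fits at step 3.
No smaller set exists: with zero aborts the deadlock remains.
One survivor order: proc-B, proc-G, proc-E. Verifying each step (post-abort pool first):
  pool = (2, 2, 2)
  proc-B: need (1, 1, 1) fits (2, 2, 2); releases (1, 0, 1), pool now (3, 2, 3)
  proc-G: need (3, 1, 2) fits (3, 2, 3); releases (2, 2, 0), pool now (5, 4, 3)
  proc-E: need (2, 3, 3) fits (5, 4, 3); releases (2, 2, 1), pool now (7, 6, 4)


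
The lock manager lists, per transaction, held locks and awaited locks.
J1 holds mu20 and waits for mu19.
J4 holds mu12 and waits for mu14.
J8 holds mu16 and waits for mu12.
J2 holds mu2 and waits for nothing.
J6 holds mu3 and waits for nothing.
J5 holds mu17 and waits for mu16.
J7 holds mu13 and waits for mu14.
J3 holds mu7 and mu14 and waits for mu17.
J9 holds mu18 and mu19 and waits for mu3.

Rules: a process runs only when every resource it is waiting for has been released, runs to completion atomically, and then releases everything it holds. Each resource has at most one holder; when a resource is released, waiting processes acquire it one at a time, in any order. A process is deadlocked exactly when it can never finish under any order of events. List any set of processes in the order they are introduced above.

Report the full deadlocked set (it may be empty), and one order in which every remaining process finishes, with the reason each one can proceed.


Deadlocked: J4, J8, J5, J7 and J3.
Key observation: along J4 -> J3 -> J5 -> J8 -> J4, each member waits on what the next one holds — a deadlock; J7 waits into the deadlock from upstream.
A valid finishing order for the others: J2, J6, J9, J1.
Step-by-step check:
  J2 waits on nothing -> runs at once and releases mu2
  J6 waits on nothing -> runs at once and releases mu3
  J9: everything it awaited (mu3) is free; runs, freeing mu18 and mu19
  J1: everything it awaited (mu19) is free; runs, freeing mu20


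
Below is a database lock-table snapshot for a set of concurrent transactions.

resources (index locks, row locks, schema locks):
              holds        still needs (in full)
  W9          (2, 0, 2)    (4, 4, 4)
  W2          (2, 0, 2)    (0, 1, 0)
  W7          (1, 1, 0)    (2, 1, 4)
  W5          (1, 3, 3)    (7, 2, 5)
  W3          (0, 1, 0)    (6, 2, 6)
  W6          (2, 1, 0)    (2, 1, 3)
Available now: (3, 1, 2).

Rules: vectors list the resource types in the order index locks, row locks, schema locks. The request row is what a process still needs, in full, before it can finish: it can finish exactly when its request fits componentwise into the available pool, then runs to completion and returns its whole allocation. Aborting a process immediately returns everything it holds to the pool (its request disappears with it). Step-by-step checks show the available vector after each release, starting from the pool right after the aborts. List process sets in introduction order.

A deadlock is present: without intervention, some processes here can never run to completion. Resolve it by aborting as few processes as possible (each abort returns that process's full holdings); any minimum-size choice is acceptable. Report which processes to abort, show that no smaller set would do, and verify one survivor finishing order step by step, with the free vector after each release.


Abort W9.
Key observation: W3 could never have finished before the abort; with (2, 0, 2) returned by W9, it fits at step 3.
Why nothing smaller works: aborting no one leaves the state deadlocked as given.
The survivors complete as W2, W6, W3, W7, W5. Verifying each step (starting from the post-abort pool):
  pool = (5, 1, 4)
  run W2 (needs (0, 1, 0), free (5, 1, 4)); after release of (2, 0, 2) the pool is (7, 1, 6)
  run W6 (needs (2, 1, 3), free (7, 1, 6)); after release of (2, 1, 0) the pool is (9, 2, 6)
  run W3 (needs (6, 2, 6), free (9, 2, 6)); after release of (0, 1, 0) the pool is (9, 3, 6)
  run W7 (needs (2, 1, 4), free (9, 3, 6)); after release of (1, 1, 0) the pool is (10, 4, 6)
  run W5 (needs (7, 2, 5), free (10, 4, 6)); after release of (1, 3, 3) the pool is (11, 7, 9)


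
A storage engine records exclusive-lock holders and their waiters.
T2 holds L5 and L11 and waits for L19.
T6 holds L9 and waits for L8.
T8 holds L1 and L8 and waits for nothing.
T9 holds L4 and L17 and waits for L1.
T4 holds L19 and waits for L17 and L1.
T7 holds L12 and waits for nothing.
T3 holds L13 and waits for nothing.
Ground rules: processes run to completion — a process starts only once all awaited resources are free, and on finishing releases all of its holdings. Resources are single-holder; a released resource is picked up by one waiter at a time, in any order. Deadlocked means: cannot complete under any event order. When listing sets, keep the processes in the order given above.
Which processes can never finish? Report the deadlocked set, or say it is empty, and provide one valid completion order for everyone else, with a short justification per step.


No process is deadlocked.
Key observation: there is no circular wait here — follow any chain and it reaches a process that is free to run now.
A valid finishing order for the others: T8, T7, T9, T3, T4, T2, T6.
Check, step by step:
  T8: no waits; runs immediately, freeing L1 and L8
  T7: no waits; runs immediately, freeing L12
  T9: everything it awaited (L1) is free; runs, freeing L4 and L17
  T3: no waits; runs immediately, freeing L13
  T4: everything it awaited (L17 and L1) is free; runs, freeing L19
  T2: everything it awaited (L19) is free; runs, freeing L5 and L11
  T6: everything it awaited (L8) is free; runs, freeing L9


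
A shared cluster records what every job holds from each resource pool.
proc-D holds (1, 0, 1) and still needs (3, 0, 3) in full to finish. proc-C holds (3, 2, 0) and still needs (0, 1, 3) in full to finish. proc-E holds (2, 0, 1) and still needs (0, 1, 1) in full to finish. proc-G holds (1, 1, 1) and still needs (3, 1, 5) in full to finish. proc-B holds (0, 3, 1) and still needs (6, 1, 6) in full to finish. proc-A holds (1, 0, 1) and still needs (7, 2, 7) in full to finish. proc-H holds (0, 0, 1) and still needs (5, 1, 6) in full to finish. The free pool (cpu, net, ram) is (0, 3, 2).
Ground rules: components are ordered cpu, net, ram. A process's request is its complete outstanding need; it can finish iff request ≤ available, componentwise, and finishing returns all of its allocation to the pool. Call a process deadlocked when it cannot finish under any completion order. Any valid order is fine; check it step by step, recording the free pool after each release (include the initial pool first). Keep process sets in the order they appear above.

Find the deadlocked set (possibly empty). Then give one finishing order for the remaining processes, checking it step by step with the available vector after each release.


Deadlocked set: proc-G, proc-B, proc-A and proc-H.
Key observation: even finishing proc-E, proc-C, proc-D leaves just (6, 5, 4) free — too little ram for any of the remaining processes.
A valid finishing order for the others: proc-E, proc-C, proc-D. Walking it through:
  pool = (0, 3, 2)
  proc-E needs (0, 1, 1) <= (0, 3, 2) -> finishes; pool += (2, 0, 1) = (2, 3, 3)
  proc-C needs (0, 1, 3) <= (2, 3, 3) -> finishes; pool += (3, 2, 0) = (5, 5, 3)
  proc-D needs (3, 0, 3) <= (5, 5, 3) -> finishes; pool += (1, 0, 1) = (6, 5, 4)
The stuck group stays short no matter what:
  proc-G still needs (3, 1, 5) but only (6, 5, 4) is free — short on ram
  proc-B still needs (6, 1, 6) but only (6, 5, 4) is free — short on ram
  proc-A still needs (7, 2, 7) but only (6, 5, 4) is free — short on cpu and ram
  proc-H still needs (5, 1, 6) but only (6, 5, 4) is free — short on ram


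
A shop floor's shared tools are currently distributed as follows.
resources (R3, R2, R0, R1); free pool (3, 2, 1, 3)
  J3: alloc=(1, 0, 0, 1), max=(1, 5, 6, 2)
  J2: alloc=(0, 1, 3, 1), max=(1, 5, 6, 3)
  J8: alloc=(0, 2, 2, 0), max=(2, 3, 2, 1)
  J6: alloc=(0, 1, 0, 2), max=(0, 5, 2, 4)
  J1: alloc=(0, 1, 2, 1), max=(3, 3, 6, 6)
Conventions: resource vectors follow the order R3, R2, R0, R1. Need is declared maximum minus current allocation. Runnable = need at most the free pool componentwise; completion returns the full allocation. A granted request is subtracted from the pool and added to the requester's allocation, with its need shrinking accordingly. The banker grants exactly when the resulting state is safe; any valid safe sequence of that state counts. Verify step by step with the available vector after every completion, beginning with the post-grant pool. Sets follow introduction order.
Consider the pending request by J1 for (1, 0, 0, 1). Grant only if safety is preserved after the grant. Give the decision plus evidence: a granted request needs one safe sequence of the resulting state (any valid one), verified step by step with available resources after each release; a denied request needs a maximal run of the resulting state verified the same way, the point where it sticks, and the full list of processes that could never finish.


GRANT. The post-grant state is safe; one safe sequence: J8, J6, J2, J1, J3.
Key observation: even at the reduced pool (2, 2, 1, 2), J8 fits immediately, so safety survives the grant.
Verifying the post-grant state step by step:
  pool = (2, 2, 1, 2)
  J8: need (2, 1, 0, 1) fits (2, 2, 1, 2); releases (0, 2, 2, 0), pool now (2, 4, 3, 2)
  J6: need (0, 4, 2, 2) fits (2, 4, 3, 2); releases (0, 1, 0, 2), pool now (2, 5, 3, 4)
  J2: need (1, 4, 3, 2) fits (2, 5, 3, 4); releases (0, 1, 3, 1), pool now (2, 6, 6, 5)
  J1: need (2, 2, 4, 4) fits (2, 6, 6, 5); releases (1, 1, 2, 2), pool now (3, 7, 8, 7)
  J3: need (0, 5, 6, 1) fits (3, 7, 8, 7); releases (1, 0, 0, 1), pool now (4, 7, 8, 8)


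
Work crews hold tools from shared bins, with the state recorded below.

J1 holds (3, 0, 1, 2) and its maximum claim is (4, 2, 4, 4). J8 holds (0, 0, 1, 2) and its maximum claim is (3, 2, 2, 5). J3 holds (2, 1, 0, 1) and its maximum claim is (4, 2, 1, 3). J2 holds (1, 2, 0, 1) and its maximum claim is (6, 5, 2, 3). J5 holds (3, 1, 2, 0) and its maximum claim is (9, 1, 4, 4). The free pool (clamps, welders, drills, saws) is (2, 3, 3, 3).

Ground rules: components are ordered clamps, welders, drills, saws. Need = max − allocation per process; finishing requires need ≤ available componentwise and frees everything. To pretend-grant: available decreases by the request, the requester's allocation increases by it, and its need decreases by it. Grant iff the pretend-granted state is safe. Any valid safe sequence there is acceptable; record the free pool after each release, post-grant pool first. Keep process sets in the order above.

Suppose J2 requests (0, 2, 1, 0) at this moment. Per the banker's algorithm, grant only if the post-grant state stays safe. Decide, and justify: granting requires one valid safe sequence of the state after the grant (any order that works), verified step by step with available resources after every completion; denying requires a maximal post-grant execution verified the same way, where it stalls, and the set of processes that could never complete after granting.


GRANT — the state after the grant stays safe, e.g. via J3, J8, J1, J5, J2.
Key observation: post-grant, (2, 1, 2, 3) remains, and an order beginning with J3 completes everyone.
Step-by-step check of the post-grant state:
  pool = (2, 1, 2, 3)
  J3: need (2, 1, 1, 2) fits (2, 1, 2, 3); releases (2, 1, 0, 1), pool now (4, 2, 2, 4)
  J8: need (3, 2, 1, 3) fits (4, 2, 2, 4); releases (0, 0, 1, 2), pool now (4, 2, 3, 6)
  J1: need (1, 2, 3, 2) fits (4, 2, 3, 6); releases (3, 0, 1, 2), pool now (7, 2, 4, 8)
  J5: need (6, 0, 2, 4) fits (7, 2, 4, 8); releases (3, 1, 2, 0), pool now (10, 3, 6, 8)
  J2: need (5, 1, 1, 2) fits (10, 3, 6, 8); releases (1, 4, 1, 1), pool now (11, 7, 7, 9)


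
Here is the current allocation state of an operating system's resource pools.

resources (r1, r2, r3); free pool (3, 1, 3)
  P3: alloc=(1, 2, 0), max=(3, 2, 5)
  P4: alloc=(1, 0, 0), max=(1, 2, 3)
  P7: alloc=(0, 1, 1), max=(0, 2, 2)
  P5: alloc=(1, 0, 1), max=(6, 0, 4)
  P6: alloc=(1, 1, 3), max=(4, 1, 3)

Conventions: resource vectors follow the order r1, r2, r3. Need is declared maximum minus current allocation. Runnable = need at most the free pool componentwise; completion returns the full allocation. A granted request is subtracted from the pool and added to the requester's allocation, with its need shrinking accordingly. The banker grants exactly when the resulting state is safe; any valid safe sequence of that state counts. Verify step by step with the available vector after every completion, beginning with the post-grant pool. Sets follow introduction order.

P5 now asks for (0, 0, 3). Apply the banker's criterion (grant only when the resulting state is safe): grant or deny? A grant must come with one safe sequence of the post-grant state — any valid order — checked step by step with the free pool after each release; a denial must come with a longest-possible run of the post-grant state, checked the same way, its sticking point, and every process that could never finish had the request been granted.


GRANT — the state after the grant stays safe, e.g. via P6, P4, P7, P5, P3.
Key observation: (3, 1, 0) free after granting still covers P6 first, and each release covers the next.
Check on the post-grant state, step by step:
  pool = (3, 1, 0)
  P6: need (3, 0, 0) fits (3, 1, 0); releases (1, 1, 3), pool now (4, 2, 3)
  P4: need (0, 2, 3) fits (4, 2, 3); releases (1, 0, 0), pool now (5, 2, 3)
  P7: need (0, 1, 1) fits (5, 2, 3); releases (0, 1, 1), pool now (5, 3, 4)
  P5: need (5, 0, 0) fits (5, 3, 4); releases (1, 0, 4), pool now (6, 3, 8)
  P3: need (2, 0, 5) fits (6, 3, 8); releases (1, 2, 0), pool now (7, 5, 8)


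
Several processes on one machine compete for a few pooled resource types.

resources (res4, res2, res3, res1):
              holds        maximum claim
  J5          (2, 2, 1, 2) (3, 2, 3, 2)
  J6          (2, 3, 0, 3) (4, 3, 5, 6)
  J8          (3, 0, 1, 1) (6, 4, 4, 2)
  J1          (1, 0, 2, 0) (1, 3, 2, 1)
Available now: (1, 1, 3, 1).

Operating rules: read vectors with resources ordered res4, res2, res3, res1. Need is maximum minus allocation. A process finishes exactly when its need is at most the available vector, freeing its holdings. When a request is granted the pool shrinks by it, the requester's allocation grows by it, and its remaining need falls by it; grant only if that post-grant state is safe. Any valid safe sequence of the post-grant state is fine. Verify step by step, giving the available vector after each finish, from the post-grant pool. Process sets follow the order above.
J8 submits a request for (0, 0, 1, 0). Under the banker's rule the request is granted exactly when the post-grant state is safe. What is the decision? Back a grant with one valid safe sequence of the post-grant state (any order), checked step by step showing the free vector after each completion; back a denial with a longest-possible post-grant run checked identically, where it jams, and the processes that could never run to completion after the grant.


GRANT — the state after the grant stays safe, e.g. via J5, J1, J6, J8.
Key observation: after the grant the pool drops to (1, 1, 2, 1), which still lets J5 finish first and unwind the rest.
Verifying the post-grant state step by step:
  pool = (1, 1, 2, 1)
  J5 needs (1, 0, 2, 0) <= (1, 1, 2, 1) -> finishes; pool += (2, 2, 1, 2) = (3, 3, 3, 3)
  J1 needs (0, 3, 0, 1) <= (3, 3, 3, 3) -> finishes; pool += (1, 0, 2, 0) = (4, 3, 5, 3)
  J6 needs (2, 0, 5, 3) <= (4, 3, 5, 3) -> finishes; pool += (2, 3, 0, 3) = (6, 6, 5, 6)
  J8 needs (3, 4, 2, 1) <= (6, 6, 5, 6) -> finishes; pool += (3, 0, 2, 1) = (9, 6, 7, 7)


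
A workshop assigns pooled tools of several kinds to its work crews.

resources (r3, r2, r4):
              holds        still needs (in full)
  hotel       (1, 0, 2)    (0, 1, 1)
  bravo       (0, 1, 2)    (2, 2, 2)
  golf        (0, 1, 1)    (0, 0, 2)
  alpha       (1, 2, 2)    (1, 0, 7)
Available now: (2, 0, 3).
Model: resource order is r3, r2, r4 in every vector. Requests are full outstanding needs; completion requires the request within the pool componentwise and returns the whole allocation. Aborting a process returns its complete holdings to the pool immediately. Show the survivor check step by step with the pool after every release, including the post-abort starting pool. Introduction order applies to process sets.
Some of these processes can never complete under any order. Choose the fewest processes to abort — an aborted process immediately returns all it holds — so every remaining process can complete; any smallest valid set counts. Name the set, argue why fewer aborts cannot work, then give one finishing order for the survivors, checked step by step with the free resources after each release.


The answer: abort bravo.
Key observation: alpha could never have finished before the abort; with (0, 1, 2) returned by bravo, it fits at step 3.
Why nothing smaller works: aborting no one leaves the state deadlocked as given.
One survivor order: hotel, golf, alpha. Verifying each step (post-abort pool first):
  pool = (2, 1, 5)
  hotel needs (0, 1, 1) <= (2, 1, 5) -> finishes; pool += (1, 0, 2) = (3, 1, 7)
  golf needs (0, 0, 2) <= (3, 1, 7) -> finishes; pool += (0, 1, 1) = (3, 2, 8)
  alpha needs (1, 0, 7) <= (3, 2, 8) -> finishes; pool += (1, 2, 2) = (4, 4, 10)


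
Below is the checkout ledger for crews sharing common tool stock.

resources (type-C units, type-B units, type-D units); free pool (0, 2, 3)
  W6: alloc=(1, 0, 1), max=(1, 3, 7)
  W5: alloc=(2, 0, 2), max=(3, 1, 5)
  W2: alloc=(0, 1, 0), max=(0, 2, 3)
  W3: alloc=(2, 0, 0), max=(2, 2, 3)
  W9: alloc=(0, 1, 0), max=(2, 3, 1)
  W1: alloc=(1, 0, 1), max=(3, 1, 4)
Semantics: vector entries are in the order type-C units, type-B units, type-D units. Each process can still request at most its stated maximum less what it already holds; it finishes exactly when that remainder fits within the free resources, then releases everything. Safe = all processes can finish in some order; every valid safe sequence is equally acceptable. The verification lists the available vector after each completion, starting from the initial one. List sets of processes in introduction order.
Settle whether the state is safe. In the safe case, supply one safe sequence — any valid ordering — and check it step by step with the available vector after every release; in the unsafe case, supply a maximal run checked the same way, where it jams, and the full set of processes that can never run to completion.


SAFE — a valid safe sequence is W3, W1, W5, W2, W6, W9.
Key observation: W3 is the earliest step where a requested resource binds exactly: need (0, 2, 3), pool (0, 2, 3) at its turn.
Verifying each step:
  pool = (0, 2, 3)
  W3 needs (0, 2, 3) <= (0, 2, 3) -> finishes; pool += (2, 0, 0) = (2, 2, 3)
  W1 needs (2, 1, 3) <= (2, 2, 3) -> finishes; pool += (1, 0, 1) = (3, 2, 4)
  W5 needs (1, 1, 3) <= (3, 2, 4) -> finishes; pool += (2, 0, 2) = (5, 2, 6)
  W2 needs (0, 1, 3) <= (5, 2, 6) -> finishes; pool += (0, 1, 0) = (5, 3, 6)
  W6 needs (0, 3, 6) <= (5, 3, 6) -> finishes; pool += (1, 0, 1) = (6, 3, 7)
  W9 needs (2, 2, 1) <= (6, 3, 7) -> finishes; pool += (0, 1, 0) = (6, 4, 7)
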